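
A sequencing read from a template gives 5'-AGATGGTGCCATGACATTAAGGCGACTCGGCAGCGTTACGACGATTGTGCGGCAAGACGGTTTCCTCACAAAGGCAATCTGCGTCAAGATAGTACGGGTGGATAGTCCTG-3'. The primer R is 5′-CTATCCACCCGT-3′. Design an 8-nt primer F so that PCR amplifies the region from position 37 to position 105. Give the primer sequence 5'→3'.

The reverse primer's reverse complement ACGGGTGGATAG matches the template at positions 94–105; the product starts at position 37.
The forward primer is identical to the top strand over positions 37–44: TACGACGA.

5'-TACGACGA-3'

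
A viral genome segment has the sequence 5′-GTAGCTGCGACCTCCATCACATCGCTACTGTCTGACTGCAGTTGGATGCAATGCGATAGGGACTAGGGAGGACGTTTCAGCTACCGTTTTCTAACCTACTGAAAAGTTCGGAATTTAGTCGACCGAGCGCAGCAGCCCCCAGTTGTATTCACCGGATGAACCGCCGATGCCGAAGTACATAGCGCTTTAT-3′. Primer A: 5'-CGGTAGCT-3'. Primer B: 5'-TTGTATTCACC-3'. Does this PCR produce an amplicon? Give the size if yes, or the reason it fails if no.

No product — the primers' 3' ends point away from each other.

Primer A (CGGTAGCT) has reverse complement AGCTACCG, which matches the top strand at positions 79–86; primer A anneals to the top strand there with its 3' end pointing upstream toward position 79.
Primer B (TTGTATTCACC) matches the top strand directly at positions 143–153; it anneals to the bottom strand with its 3' end pointing downstream toward position 153.
The 3' ends diverge (primer A extends toward position 1, primer B toward position 190), so the primers never converge on a shared product.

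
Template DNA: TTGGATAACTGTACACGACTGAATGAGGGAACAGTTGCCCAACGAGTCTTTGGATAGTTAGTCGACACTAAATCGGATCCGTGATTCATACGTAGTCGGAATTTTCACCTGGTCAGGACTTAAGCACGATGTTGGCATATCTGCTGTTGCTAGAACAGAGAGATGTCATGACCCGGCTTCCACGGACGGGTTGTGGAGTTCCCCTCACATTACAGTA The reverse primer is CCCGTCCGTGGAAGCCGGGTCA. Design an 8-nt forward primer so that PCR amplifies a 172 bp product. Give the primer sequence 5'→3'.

5'-CTGAATGA-3'

The reverse primer's reverse complement TGACCCGGCTTCCACGGACGGG matches the template at positions 169–190, so the product ends at position 190.
A 172 bp product then starts at position 190 − 172 + 1 = 19.
The forward primer is identical to the top strand there: CTGAATGA.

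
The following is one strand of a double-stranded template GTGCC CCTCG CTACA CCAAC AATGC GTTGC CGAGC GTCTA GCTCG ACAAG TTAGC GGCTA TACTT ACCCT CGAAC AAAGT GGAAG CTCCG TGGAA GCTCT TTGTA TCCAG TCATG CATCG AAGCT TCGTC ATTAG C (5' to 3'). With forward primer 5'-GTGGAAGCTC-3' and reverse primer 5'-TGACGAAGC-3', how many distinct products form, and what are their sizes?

The forward primer GTGGAAGCTC matches the top strand at positions 79–88, 90–99.
The reverse primer's reverse complement is GCTTCGTCA, matching at positions 123–131.
Each forward site pairs with the reverse site to give a product ending at position 131: sizes 53, 42 bp.

Two products: 53 bp, 42 bp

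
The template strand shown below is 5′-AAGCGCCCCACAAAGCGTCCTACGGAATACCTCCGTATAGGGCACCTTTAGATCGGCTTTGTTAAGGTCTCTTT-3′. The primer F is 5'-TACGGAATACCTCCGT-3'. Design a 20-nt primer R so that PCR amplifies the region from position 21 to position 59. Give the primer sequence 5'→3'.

5'-AAGCCGATCTAAAGGTGCCC-3'

The product's 3' end on the top strand is position 59.
The reverse primer anneals to the top strand over positions 40–59, i.e. to GGGCACCTTTAGATCGGCTT.
Its sequence written 5'→3' is the reverse complement: AAGCCGATCTAAAGGTGCCC.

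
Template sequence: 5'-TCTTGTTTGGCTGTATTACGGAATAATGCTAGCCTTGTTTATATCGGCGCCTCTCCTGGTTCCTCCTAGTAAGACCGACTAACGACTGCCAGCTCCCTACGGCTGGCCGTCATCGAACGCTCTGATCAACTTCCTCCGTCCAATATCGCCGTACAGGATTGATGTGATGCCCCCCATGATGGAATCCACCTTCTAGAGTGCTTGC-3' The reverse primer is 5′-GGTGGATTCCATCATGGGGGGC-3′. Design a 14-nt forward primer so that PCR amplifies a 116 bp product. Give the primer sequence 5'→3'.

5'-CCGACTAACGACTG-3'

The reverse primer's reverse complement GCCCCCCATGATGGAATCCACC matches the template at positions 169–190, so the product ends at position 190.
A 116 bp product then starts at position 190 − 116 + 1 = 75.
The forward primer is identical to the top strand there: CCGACTAACGACTG.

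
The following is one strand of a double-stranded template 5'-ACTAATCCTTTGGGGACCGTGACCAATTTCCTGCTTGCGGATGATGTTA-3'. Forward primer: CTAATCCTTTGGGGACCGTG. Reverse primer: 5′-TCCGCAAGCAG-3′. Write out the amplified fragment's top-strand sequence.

Scanning the template, CTAATCCTTTGGGGACCGTG occurs at positions 2–21; this primer anneals to the bottom strand there with its 3' end pointing downstream.
The reverse primer's reverse complement is CTGCTTGCGGA, which matches the template at positions 31–41.
The product is the template from position 2 through 41 (40 bp).

5'-CTAATCCTTTGGGGACCGTGACCAATTTCCTGCTTGCGGA-3'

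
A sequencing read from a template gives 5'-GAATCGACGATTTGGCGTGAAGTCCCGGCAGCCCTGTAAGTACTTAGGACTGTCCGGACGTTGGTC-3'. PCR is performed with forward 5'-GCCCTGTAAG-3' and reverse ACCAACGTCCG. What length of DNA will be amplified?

35 bp

Scanning the template, GCCCTGTAAG occurs at positions 31–40; this primer anneals to the bottom strand there with its 3' end pointing downstream.
Taking the reverse complement of ACCAACGTCCG gives CGGACGTTGGT, found at positions 55–65 on the template; the primer anneals here to the top strand with its 3' end pointing upstream.
Amplicon spans positions 31–65: 35 bp.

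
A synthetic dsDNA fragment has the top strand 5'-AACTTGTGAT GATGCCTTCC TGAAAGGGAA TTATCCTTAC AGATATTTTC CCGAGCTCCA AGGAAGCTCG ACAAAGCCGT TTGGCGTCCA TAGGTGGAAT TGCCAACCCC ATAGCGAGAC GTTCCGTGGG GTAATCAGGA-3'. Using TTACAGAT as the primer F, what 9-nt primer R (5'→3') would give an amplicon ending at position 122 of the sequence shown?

5'-ACGTCTCGC-3'

The forward primer binds at positions 37–44; the product's 3' end on the top strand is position 122.
The reverse primer anneals to the top strand over positions 114–122, i.e. to GCGAGACGT.
Its sequence written 5'→3' is the reverse complement: ACGTCTCGC.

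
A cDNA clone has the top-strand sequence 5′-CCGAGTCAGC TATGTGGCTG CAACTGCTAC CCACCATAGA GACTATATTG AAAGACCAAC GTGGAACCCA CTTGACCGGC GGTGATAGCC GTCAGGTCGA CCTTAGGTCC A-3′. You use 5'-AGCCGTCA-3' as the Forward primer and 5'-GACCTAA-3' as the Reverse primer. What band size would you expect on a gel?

The forward primer matches the template at positions 87–94.
The reverse primer's reverse complement is TTAGGTC, which matches the template at positions 103–109.
Product length = (reverse-primer end) − (forward-primer start) + 1 = 109 − 87 + 1 = 23 bp.

23 bp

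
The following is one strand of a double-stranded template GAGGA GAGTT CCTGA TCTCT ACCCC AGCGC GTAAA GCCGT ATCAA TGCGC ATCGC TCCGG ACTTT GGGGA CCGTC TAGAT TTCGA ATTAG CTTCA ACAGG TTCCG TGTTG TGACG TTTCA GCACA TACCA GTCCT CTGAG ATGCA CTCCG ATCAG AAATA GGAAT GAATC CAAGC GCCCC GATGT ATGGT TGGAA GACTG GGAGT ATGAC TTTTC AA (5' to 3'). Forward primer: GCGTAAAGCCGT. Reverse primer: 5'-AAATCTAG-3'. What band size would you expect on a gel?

54 bp

Scanning the template, GCGTAAAGCCGT occurs at positions 29–40; this primer anneals to the bottom strand there with its 3' end pointing downstream.
The reverse primer's reverse complement is CTAGATTT, which matches the template at positions 75–82.
Product length = (reverse-primer end) − (forward-primer start) + 1 = 82 − 29 + 1 = 54 bp.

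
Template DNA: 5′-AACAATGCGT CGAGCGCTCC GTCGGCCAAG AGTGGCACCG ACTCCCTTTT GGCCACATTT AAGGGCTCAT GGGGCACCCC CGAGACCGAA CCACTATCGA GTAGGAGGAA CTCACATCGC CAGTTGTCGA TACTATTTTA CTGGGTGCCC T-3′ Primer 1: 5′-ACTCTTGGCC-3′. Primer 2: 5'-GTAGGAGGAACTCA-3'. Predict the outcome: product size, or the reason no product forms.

No product — the primers' 3' ends point away from each other.

Primer 1 (ACTCTTGGCC) has reverse complement GGCCAAGAGT, which matches the top strand at positions 24–33; primer 1 anneals to the top strand there with its 3' end pointing upstream toward position 24.
Primer 2 (GTAGGAGGAACTCA) matches the top strand directly at positions 101–114; it anneals to the bottom strand with its 3' end pointing downstream toward position 114.
The 3' ends diverge (primer 1 extends toward position 1, primer 2 toward position 151), so the primers never converge on a shared product.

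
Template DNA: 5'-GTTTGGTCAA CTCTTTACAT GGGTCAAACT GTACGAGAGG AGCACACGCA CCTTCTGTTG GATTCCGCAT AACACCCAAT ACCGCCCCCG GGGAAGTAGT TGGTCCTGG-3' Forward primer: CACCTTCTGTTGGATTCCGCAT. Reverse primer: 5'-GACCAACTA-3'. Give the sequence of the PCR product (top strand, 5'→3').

5'-CACCTTCTGTTGGATTCCGCATAACACCCAATACCGCCCCCGGGGAAGTAGTTGGTC-3'

Scanning the template, CACCTTCTGTTGGATTCCGCAT occurs at positions 49–70; this primer anneals to the bottom strand there with its 3' end pointing downstream.
The reverse primer's reverse complement is TAGTTGGTC, which matches the template at positions 97–105.
The product is the template from position 49 through 105 (57 bp).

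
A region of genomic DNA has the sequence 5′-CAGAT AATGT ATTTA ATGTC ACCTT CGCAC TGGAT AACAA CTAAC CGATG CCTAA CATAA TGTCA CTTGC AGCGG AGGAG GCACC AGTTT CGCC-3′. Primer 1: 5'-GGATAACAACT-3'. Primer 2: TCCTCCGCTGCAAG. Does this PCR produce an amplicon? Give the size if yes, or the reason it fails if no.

Primer 1 (GGATAACAACT) matches the top strand at positions 32–42; it acts as a forward primer.
Primer 2's reverse complement is CTTGCAGCGGAGGA, matching the top strand at positions 66–79; it acts as a reverse primer.
The 3' ends face each other across positions 32–79, giving a 48 bp product.

Yes — a 48 bp product.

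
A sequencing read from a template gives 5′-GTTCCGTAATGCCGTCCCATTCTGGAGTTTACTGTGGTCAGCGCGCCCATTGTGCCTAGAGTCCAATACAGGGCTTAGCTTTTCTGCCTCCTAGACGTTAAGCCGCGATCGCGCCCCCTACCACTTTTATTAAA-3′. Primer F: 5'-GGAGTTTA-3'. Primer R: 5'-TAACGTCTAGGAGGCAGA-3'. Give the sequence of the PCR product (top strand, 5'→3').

5'-GGAGTTTACTGTGGTCAGCGCGCCCATTGTGCCTAGAGTCCAATACAGGGCTTAGCTTTTCTGCCTCCTAGACGTTA-3'

Forward primer GGAGTTTA is found on the top strand at positions 24–31.
Reverse complement of the reverse primer: TCTGCCTCCTAGACGTTA. This occurs on the top strand at positions 83–100.
The product is the template from position 24 through 100 (77 bp).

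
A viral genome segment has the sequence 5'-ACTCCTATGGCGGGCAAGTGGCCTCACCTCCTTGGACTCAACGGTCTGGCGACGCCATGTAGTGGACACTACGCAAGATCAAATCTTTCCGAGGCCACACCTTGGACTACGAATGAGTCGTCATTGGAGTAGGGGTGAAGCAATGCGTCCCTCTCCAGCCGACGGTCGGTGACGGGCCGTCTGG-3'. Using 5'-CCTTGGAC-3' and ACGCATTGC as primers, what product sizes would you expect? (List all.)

119 bp, 49 bp

The forward primer CCTTGGAC matches the top strand at positions 30–37, 100–107.
The reverse primer's reverse complement is GCAATGCGT, matching at positions 140–148.
Each forward site pairs with the reverse site to give a product ending at position 148: sizes 119, 49 bp.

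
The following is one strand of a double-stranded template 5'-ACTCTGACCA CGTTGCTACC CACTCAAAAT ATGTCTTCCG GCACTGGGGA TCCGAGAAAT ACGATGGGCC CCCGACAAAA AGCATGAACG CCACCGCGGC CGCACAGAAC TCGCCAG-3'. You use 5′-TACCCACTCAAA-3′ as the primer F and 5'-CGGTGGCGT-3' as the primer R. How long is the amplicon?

80 bp

The forward primer matches the template at positions 17–28.
Taking the reverse complement of CGGTGGCGT gives ACGCCACCG, found at positions 88–96 on the template; the primer anneals here to the top strand with its 3' end pointing upstream.
The product runs from position 17 to position 96, so its length is 96 − 17 + 1 = 80 bp.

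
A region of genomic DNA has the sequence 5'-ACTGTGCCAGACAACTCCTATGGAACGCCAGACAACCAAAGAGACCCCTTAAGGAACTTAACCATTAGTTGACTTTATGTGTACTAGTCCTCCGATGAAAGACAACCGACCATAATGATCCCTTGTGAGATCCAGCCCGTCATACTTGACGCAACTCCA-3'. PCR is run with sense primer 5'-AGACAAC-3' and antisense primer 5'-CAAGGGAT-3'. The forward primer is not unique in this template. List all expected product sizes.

117 bp, 96 bp, 26 bp

The forward primer AGACAAC matches the top strand at positions 9–15, 30–36, 100–106.
The reverse primer's reverse complement is ATCCCTTG, matching at positions 118–125.
Each forward site pairs with the reverse site to give a product ending at position 125: sizes 117, 96, 26 bp.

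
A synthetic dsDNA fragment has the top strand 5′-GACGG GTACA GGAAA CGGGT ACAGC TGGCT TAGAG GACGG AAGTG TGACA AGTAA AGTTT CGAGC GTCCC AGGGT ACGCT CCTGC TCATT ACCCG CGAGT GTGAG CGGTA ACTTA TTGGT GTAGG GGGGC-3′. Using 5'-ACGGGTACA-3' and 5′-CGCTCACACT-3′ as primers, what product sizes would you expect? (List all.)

106 bp, 93 bp

The forward primer ACGGGTACA matches the top strand at positions 2–10, 15–23.
The reverse primer's reverse complement is AGTGTGAGCG, matching at positions 98–107.
Each forward site pairs with the reverse site to give a product ending at position 107: sizes 106, 93 bp.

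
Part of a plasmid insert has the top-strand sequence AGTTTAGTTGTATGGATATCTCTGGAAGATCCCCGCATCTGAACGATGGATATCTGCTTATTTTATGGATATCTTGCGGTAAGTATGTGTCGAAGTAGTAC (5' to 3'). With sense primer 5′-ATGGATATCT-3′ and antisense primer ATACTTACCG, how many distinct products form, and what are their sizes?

The forward primer ATGGATATCT matches the top strand at positions 12–21, 46–55, 65–74.
The reverse primer's reverse complement is CGGTAAGTAT, matching at positions 77–86.
Each forward site pairs with the reverse site to give a product ending at position 86: sizes 75, 41, 22 bp.

Three products: 75 bp, 41 bp, 22 bp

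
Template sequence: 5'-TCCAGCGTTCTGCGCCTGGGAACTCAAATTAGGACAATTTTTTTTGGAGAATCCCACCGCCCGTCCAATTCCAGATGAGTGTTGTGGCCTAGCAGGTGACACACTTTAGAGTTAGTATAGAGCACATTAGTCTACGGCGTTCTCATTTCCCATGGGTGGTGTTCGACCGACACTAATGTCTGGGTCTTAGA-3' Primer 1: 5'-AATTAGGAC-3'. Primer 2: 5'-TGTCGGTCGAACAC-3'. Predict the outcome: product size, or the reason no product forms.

Yes — a 146 bp product.

Primer 1 (AATTAGGAC) matches the top strand at positions 27–35; it acts as a forward primer.
Primer 2's reverse complement is GTGTTCGACCGACA, matching the top strand at positions 159–172; it acts as a reverse primer.
The 3' ends face each other across positions 27–172, giving a 146 bp product.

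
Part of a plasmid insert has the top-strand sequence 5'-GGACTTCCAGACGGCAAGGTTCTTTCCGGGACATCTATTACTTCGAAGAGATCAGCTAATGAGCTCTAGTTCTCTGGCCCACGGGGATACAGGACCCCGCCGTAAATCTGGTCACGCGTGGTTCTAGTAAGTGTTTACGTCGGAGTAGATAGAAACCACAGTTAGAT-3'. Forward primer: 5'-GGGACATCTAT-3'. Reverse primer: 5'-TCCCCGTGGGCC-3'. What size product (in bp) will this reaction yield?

Scanning the template, GGGACATCTAT occurs at positions 28–38; this primer anneals to the bottom strand there with its 3' end pointing downstream.
The reverse primer's reverse complement is GGCCCACGGGGA, which matches the template at positions 76–87.
The product runs from position 28 to position 87, so its length is 87 − 28 + 1 = 60 bp.

60 bp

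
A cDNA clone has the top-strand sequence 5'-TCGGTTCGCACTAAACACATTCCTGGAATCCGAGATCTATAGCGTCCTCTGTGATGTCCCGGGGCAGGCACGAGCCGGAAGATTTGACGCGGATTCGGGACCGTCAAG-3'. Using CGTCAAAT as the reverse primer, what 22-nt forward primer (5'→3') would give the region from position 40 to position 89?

5'-TAGCGTCCTCTGTGATGTCCCG-3'

The reverse primer's reverse complement ATTTGACG matches the template at positions 82–89; the product starts at position 40.
The forward primer is identical to the top strand over positions 40–61: TAGCGTCCTCTGTGATGTCCCG.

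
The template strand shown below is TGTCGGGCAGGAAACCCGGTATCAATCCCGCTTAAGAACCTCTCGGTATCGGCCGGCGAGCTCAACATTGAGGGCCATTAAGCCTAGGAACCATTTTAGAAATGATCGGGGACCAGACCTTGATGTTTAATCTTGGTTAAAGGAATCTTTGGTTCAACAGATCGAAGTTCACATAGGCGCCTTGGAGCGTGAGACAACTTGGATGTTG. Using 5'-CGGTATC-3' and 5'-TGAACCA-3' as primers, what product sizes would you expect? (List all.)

The forward primer CGGTATC matches the top strand at positions 17–23, 44–50.
The reverse primer's reverse complement is TGGTTCA, matching at positions 150–156.
Each forward site pairs with the reverse site to give a product ending at position 156: sizes 140, 113 bp.

140 bp, 113 bp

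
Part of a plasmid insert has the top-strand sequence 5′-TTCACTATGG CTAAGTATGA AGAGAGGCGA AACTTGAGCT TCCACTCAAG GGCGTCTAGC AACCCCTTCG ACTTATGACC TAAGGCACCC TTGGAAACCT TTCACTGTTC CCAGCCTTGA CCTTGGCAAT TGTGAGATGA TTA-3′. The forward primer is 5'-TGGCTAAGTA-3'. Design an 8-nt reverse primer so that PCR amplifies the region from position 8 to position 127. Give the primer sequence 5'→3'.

5'-GCCAAGGT-3'

The product's 3' end on the top strand is position 127.
The reverse primer anneals to the top strand over positions 120–127, i.e. to ACCTTGGC.
Its sequence written 5'→3' is the reverse complement: GCCAAGGT.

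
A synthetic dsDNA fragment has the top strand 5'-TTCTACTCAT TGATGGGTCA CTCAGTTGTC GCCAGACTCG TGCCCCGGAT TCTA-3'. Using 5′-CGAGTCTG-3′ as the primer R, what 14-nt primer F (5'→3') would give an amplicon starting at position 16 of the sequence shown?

The reverse primer's reverse complement CAGACTCG matches the template at positions 33–40; the product starts at position 16.
The forward primer is identical to the top strand over positions 16–29: GGTCACTCAGTTGT.

5'-GGTCACTCAGTTGT-3'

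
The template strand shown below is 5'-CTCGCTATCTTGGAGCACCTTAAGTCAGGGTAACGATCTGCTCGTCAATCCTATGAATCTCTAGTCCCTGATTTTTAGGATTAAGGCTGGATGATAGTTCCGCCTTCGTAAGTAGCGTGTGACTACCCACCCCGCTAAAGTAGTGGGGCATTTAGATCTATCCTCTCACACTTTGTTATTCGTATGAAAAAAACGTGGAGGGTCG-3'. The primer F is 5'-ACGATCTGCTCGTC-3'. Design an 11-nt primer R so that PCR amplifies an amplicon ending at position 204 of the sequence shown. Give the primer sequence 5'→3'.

The forward primer binds at positions 33–46; the product's 3' end on the top strand is position 204.
The reverse primer anneals to the top strand over positions 194–204, i.e. to CGTGGAGGGTC.
Its sequence written 5'→3' is the reverse complement: GACCCTCCACG.

5'-GACCCTCCACG-3'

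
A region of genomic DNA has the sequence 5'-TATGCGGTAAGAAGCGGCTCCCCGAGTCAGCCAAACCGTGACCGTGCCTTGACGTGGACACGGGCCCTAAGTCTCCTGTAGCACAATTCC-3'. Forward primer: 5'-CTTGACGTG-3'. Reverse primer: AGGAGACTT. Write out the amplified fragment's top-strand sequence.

Scanning the template, CTTGACGTG occurs at positions 48–56; this primer anneals to the bottom strand there with its 3' end pointing downstream.
Reverse complement of the reverse primer: AAGTCTCCT. This occurs on the top strand at positions 69–77.
The product is the template from position 48 through 77 (30 bp).

5'-CTTGACGTGGACACGGGCCCTAAGTCTCCT-3'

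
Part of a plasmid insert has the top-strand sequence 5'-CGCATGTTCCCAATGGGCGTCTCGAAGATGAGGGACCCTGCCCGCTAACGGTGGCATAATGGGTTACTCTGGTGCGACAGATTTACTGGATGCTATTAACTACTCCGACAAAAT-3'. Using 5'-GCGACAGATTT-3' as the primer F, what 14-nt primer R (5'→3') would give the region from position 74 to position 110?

The product's 3' end on the top strand is position 110.
The reverse primer anneals to the top strand over positions 97–110, i.e. to TAACTACTCCGACA.
Its sequence written 5'→3' is the reverse complement: TGTCGGAGTAGTTA.

5'-TGTCGGAGTAGTTA-3'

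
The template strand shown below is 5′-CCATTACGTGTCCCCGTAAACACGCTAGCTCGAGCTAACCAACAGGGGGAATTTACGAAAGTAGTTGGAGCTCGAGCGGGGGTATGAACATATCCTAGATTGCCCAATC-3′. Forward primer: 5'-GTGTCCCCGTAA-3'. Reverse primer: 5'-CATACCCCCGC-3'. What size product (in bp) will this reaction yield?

79 bp

The forward primer matches the template at positions 8–19.
The reverse primer's reverse complement is GCGGGGGTATG, which matches the template at positions 76–86.
Product length = (reverse-primer end) − (forward-primer start) + 1 = 86 − 8 + 1 = 79 bp.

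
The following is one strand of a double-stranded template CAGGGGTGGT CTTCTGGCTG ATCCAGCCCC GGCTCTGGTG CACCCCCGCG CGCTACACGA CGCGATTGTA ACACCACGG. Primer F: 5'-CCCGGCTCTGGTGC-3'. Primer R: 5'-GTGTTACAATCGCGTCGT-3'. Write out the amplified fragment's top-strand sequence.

Forward primer CCCGGCTCTGGTGC is found on the top strand at positions 28–41.
Reverse complement of the reverse primer: ACGACGCGATTGTAACAC. This occurs on the top strand at positions 57–74.
The product is the template from position 28 through 74 (47 bp).

5'-CCCGGCTCTGGTGCACCCCCGCGCGCTACACGACGCGATTGTAACAC-3'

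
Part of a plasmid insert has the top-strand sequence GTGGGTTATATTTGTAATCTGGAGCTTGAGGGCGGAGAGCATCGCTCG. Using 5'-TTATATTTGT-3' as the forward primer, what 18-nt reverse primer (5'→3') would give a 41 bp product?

The forward primer binds at positions 6–15, so a 41 bp product ends at position 6 + 41 − 1 = 46.
The reverse primer anneals to the top strand over positions 29–46, i.e. to AGGGCGGAGAGCATCGCT.
Its sequence written 5'→3' is the reverse complement: AGCGATGCTCTCCGCCCT.

5'-AGCGATGCTCTCCGCCCT-3'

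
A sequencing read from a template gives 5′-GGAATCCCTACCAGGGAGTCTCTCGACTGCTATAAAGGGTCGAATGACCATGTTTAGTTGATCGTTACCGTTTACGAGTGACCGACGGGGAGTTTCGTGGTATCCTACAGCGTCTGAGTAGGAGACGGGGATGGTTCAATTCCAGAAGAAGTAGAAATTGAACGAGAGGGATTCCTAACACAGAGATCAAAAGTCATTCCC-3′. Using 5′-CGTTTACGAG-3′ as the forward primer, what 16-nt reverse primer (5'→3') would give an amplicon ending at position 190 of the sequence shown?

The forward primer binds at positions 69–78; the product's 3' end on the top strand is position 190.
The reverse primer anneals to the top strand over positions 175–190, i.e. to CTAACACAGAGATCAA.
Its sequence written 5'→3' is the reverse complement: TTGATCTCTGTGTTAG.

5'-TTGATCTCTGTGTTAG-3'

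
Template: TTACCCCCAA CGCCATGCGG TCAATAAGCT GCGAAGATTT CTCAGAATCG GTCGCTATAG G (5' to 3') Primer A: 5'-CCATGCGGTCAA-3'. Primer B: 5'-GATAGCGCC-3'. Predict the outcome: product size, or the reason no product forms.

No product — primer B has no binding site in the template.

Primer B (GATAGCGCC) does not match the top strand, and its reverse complement GGCGCTATC does not match either.
With no annealing site for primer B, no amplification occurs.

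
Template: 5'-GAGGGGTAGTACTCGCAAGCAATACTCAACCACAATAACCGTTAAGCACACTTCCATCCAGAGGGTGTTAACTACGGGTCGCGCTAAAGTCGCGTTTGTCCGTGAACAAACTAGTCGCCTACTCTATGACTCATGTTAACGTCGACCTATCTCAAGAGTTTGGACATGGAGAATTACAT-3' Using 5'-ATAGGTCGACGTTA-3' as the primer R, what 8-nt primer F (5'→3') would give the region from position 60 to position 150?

The reverse primer's reverse complement TAACGTCGACCTAT matches the template at positions 137–150; the product starts at position 60.
The forward primer is identical to the top strand over positions 60–67: AGAGGGTG.

5'-AGAGGGTG-3'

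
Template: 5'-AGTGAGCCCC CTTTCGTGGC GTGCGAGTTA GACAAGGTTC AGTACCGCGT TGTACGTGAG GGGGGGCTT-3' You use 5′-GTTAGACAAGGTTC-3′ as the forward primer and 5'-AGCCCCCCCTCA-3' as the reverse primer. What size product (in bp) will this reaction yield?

The forward primer matches the template at positions 27–40.
Reverse complement of the reverse primer: TGAGGGGGGGCT. This occurs on the top strand at positions 57–68.
Product length = (reverse-primer end) − (forward-primer start) + 1 = 68 − 27 + 1 = 42 bp.

42 bp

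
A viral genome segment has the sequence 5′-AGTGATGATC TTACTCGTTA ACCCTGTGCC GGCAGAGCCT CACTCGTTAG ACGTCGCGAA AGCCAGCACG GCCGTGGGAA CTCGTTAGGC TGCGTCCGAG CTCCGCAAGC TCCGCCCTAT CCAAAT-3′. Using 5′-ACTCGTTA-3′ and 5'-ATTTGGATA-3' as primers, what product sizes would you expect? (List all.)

114 bp, 85 bp, 47 bp

The forward primer ACTCGTTA matches the top strand at positions 13–20, 42–49, 80–87.
The reverse primer's reverse complement is TATCCAAAT, matching at positions 118–126.
Each forward site pairs with the reverse site to give a product ending at position 126: sizes 114, 85, 47 bp.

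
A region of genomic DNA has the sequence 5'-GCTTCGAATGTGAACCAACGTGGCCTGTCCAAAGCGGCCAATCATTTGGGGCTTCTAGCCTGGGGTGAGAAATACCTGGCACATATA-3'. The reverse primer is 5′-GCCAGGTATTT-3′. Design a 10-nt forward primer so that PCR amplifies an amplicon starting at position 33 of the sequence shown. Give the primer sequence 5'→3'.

The reverse primer's reverse complement AAATACCTGGC matches the template at positions 70–80; the product starts at position 33.
The forward primer is identical to the top strand over positions 33–42: AGCGGCCAAT.

5'-AGCGGCCAAT-3'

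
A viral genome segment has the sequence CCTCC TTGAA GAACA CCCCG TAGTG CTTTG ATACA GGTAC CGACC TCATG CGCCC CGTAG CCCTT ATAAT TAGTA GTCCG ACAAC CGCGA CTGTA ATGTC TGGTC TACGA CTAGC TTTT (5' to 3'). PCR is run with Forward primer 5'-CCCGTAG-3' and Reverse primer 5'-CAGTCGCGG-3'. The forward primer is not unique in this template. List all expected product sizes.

77 bp, 40 bp

The forward primer CCCGTAG matches the top strand at positions 17–23, 54–60.
The reverse primer's reverse complement is CCGCGACTG, matching at positions 85–93.
Each forward site pairs with the reverse site to give a product ending at position 93: sizes 77, 40 bp.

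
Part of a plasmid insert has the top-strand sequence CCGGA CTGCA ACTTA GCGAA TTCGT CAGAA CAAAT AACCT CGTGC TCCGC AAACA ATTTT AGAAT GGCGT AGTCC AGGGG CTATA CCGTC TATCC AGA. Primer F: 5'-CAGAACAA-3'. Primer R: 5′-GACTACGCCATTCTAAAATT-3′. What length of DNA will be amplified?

Scanning the template, CAGAACAA occurs at positions 26–33; this primer anneals to the bottom strand there with its 3' end pointing downstream.
Taking the reverse complement of GACTACGCCATTCTAAAATT gives AATTTTAGAATGGCGTAGTC, found at positions 55–74 on the template; the primer anneals here to the top strand with its 3' end pointing upstream.
The product runs from position 26 to position 74, so its length is 74 − 26 + 1 = 49 bp.

49 bp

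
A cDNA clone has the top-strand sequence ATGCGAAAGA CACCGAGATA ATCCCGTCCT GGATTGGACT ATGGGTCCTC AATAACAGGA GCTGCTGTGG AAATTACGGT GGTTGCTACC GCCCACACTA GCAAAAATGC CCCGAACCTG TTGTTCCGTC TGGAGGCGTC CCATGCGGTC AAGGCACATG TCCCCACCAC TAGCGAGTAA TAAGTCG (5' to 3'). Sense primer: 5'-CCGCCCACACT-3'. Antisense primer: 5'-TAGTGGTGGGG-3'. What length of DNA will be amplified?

84 bp

The forward primer matches the template at positions 89–99.
Reverse complement of the reverse primer: CCCCACCACTA. This occurs on the top strand at positions 162–172.
Amplicon spans positions 89–172: 84 bp.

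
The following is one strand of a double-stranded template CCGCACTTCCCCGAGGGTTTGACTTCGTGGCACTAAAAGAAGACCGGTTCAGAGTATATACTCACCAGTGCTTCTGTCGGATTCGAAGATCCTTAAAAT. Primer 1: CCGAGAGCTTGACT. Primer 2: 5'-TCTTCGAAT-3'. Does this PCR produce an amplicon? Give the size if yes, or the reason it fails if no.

Primer 1 (CCGAGAGCTTGACT) does not match the top strand, and its reverse complement AGTCAAGCTCTCGG does not match either.
With no annealing site for primer 1, no amplification occurs.

No product — primer 1 has no binding site in the template.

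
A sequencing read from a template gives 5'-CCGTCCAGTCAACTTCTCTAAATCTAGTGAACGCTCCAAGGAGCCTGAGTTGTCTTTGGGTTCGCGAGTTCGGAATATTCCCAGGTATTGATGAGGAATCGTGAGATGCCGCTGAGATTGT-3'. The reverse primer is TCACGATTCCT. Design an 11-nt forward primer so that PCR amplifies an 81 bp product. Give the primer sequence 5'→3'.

The reverse primer's reverse complement AGGAATCGTGA matches the template at positions 94–104, so the product ends at position 104.
An 81 bp product then starts at position 104 − 81 + 1 = 24.
The forward primer is identical to the top strand there: CTAGTGAACGC.

5'-CTAGTGAACGC-3'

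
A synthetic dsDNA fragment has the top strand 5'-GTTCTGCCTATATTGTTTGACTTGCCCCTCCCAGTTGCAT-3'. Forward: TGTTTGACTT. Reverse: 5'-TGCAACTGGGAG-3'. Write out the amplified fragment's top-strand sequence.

Forward primer TGTTTGACTT is found on the top strand at positions 14–23.
Taking the reverse complement of TGCAACTGGGAG gives CTCCCAGTTGCA, found at positions 28–39 on the template; the primer anneals here to the top strand with its 3' end pointing upstream.
The product is the template from position 14 through 39 (26 bp).

5'-TGTTTGACTTGCCCCTCCCAGTTGCA-3'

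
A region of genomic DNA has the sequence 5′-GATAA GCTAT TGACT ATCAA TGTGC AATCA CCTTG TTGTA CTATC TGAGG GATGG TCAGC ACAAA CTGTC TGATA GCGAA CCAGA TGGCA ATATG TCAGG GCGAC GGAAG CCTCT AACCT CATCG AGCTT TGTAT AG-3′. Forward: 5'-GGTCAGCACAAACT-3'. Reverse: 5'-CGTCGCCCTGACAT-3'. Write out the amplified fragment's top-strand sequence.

The forward primer matches the template at positions 54–67.
Taking the reverse complement of CGTCGCCCTGACAT gives ATGTCAGGGCGACG, found at positions 93–106 on the template; the primer anneals here to the top strand with its 3' end pointing upstream.
The product is the template from position 54 through 106 (53 bp).

5'-GGTCAGCACAAACTGTCTGATAGCGAACCAGATGGCAATATGTCAGGGCGACG-3'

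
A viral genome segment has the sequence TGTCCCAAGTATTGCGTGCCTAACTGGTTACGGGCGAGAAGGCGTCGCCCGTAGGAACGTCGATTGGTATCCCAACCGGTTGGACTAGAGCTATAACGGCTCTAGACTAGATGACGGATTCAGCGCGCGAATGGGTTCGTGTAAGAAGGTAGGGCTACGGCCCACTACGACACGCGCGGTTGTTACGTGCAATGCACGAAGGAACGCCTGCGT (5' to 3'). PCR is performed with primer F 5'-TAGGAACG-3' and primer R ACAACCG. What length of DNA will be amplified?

Scanning the template, TAGGAACG occurs at positions 52–59; this primer anneals to the bottom strand there with its 3' end pointing downstream.
Taking the reverse complement of ACAACCG gives CGGTTGT, found at positions 177–183 on the template; the primer anneals here to the top strand with its 3' end pointing upstream.
The product runs from position 52 to position 183, so its length is 183 − 52 + 1 = 132 bp.

132 bp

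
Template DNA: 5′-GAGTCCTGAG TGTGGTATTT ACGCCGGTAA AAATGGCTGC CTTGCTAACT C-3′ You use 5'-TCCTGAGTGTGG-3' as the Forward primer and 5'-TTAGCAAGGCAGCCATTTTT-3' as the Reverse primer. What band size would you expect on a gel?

45 bp

The forward primer matches the template at positions 4–15.
Reverse complement of the reverse primer: AAAAATGGCTGCCTTGCTAA. This occurs on the top strand at positions 29–48.
Product length = (reverse-primer end) − (forward-primer start) + 1 = 48 − 4 + 1 = 45 bp.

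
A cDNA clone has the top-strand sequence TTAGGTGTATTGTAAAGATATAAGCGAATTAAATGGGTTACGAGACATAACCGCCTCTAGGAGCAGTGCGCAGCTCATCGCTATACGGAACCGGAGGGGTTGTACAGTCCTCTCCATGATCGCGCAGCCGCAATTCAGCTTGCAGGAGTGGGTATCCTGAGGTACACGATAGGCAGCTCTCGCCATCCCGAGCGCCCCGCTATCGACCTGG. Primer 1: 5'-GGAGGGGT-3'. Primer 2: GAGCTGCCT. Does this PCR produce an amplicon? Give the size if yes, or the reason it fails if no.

Yes — an 87 bp product.

Primer 1 (GGAGGGGT) matches the top strand at positions 93–100; it acts as a forward primer.
Primer 2's reverse complement is AGGCAGCTC, matching the top strand at positions 171–179; it acts as a reverse primer.
The 3' ends face each other across positions 93–179, giving an 87 bp product.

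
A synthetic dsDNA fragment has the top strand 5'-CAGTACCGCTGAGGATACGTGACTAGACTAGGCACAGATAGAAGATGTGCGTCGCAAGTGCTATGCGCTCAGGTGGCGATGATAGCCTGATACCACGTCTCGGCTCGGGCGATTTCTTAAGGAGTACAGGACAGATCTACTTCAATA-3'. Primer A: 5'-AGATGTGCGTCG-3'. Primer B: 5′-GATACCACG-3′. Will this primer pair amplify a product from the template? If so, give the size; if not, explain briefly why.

No product — both primers anneal to the same strand and extend in the same direction.

Primer A (AGATGTGCGTCG) matches the top strand at positions 43–54 (3' end points downstream).
Primer B (GATACCACG) also matches the top strand directly, at positions 89–97 — its reverse complement CGTGGTATC is not present.
Both primers anneal to the bottom strand with 3' ends pointing the same way, so neither can prime synthesis back toward the other.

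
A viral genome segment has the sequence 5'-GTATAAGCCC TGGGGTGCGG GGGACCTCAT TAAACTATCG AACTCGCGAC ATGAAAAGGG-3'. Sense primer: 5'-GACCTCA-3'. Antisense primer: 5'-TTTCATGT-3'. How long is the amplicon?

Scanning the template, GACCTCA occurs at positions 23–29; this primer anneals to the bottom strand there with its 3' end pointing downstream.
Taking the reverse complement of TTTCATGT gives ACATGAAA, found at positions 49–56 on the template; the primer anneals here to the top strand with its 3' end pointing upstream.
Product length = (reverse-primer end) − (forward-primer start) + 1 = 56 − 23 + 1 = 34 bp.

34 bp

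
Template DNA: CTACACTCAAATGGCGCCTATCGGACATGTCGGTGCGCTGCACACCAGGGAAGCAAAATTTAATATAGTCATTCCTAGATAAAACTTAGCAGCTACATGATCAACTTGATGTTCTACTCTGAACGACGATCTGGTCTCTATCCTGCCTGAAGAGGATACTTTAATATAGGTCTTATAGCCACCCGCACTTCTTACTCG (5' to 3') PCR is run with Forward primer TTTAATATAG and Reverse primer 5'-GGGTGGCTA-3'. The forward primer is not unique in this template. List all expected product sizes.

The forward primer TTTAATATAG matches the top strand at positions 59–68, 160–169.
The reverse primer's reverse complement is TAGCCACCC, matching at positions 176–184.
Each forward site pairs with the reverse site to give a product ending at position 184: sizes 126, 25 bp.

126 bp, 25 bp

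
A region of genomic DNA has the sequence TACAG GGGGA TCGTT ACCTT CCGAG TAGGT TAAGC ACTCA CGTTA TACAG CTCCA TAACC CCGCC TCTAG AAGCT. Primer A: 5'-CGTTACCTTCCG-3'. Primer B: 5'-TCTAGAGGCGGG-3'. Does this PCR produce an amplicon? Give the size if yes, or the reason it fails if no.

Yes — a 60 bp product.

Primer A (CGTTACCTTCCG) matches the top strand at positions 12–23; it acts as a forward primer.
Primer B's reverse complement is CCCGCCTCTAGA, matching the top strand at positions 60–71; it acts as a reverse primer.
The 3' ends face each other across positions 12–71, giving a 60 bp product.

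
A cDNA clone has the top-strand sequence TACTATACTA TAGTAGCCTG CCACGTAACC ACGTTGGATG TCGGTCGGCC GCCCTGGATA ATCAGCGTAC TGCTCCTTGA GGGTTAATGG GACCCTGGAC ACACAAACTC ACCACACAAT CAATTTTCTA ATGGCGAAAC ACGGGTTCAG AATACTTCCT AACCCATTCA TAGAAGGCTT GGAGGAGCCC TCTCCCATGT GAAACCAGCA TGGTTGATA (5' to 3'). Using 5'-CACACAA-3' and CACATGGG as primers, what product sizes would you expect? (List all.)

102 bp, 89 bp

The forward primer CACACAA matches the top strand at positions 100–106, 113–119.
The reverse primer's reverse complement is CCCATGTG, matching at positions 194–201.
Each forward site pairs with the reverse site to give a product ending at position 201: sizes 102, 89 bp.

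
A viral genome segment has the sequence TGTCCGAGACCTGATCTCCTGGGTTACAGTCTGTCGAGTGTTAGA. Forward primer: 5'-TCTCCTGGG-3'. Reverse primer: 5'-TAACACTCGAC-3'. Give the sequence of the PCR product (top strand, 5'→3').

5'-TCTCCTGGGTTACAGTCTGTCGAGTGTTA-3'

Scanning the template, TCTCCTGGG occurs at positions 15–23; this primer anneals to the bottom strand there with its 3' end pointing downstream.
The reverse primer's reverse complement is GTCGAGTGTTA, which matches the template at positions 33–43.
The product is the template from position 15 through 43 (29 bp).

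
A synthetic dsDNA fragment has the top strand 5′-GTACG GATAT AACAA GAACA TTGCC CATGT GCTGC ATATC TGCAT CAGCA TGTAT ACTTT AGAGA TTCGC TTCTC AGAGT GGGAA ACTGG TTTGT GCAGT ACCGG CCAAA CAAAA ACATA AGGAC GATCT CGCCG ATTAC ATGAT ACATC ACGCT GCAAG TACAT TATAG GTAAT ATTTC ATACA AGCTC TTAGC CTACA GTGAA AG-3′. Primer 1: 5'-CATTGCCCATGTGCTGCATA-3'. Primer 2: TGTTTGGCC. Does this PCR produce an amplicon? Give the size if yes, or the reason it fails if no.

Primer 1 (CATTGCCCATGTGCTGCATA) matches the top strand at positions 19–38; it acts as a forward primer.
Primer 2's reverse complement is GGCCAAACA, matching the top strand at positions 104–112; it acts as a reverse primer.
The 3' ends face each other across positions 19–112, giving a 94 bp product.

Yes — a 94 bp product.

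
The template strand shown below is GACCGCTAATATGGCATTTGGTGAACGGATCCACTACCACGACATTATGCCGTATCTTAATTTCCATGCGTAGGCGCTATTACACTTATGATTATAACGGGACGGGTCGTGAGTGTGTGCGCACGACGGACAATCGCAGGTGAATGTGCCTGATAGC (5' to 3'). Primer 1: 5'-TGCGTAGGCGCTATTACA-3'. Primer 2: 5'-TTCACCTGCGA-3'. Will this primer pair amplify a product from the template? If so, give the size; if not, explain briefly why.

Yes — a 78 bp product.

Primer 1 (TGCGTAGGCGCTATTACA) matches the top strand at positions 67–84; it acts as a forward primer.
Primer 2's reverse complement is TCGCAGGTGAA, matching the top strand at positions 134–144; it acts as a reverse primer.
The 3' ends face each other across positions 67–144, giving a 78 bp product.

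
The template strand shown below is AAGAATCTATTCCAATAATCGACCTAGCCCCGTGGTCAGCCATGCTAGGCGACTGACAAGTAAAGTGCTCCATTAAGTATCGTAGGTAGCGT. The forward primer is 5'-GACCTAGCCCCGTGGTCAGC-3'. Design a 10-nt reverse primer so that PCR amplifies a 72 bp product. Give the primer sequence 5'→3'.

5'-ACGCTACCTA-3'

The forward primer binds at positions 21–40, so a 72 bp product ends at position 21 + 72 − 1 = 92.
The reverse primer anneals to the top strand over positions 83–92, i.e. to TAGGTAGCGT.
Its sequence written 5'→3' is the reverse complement: ACGCTACCTA.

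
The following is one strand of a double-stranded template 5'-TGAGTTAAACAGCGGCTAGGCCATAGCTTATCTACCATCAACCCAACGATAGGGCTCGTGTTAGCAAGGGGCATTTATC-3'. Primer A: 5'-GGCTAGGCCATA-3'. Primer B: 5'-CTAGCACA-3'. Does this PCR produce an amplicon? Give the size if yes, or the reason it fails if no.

Primer B (CTAGCACA) does not match the top strand, and its reverse complement TGTGCTAG does not match either.
With no annealing site for primer B, no amplification occurs.

No product — primer B has no binding site in the template.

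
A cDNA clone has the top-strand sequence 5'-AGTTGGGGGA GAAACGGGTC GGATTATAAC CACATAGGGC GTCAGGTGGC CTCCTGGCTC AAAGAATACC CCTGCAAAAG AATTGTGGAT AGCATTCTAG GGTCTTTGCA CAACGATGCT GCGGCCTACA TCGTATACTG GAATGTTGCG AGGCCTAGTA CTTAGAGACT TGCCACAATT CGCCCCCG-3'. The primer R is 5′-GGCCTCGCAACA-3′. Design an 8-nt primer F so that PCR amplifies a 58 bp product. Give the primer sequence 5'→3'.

5'-TAGGGTCT-3'

The reverse primer's reverse complement TGTTGCGAGGCC matches the template at positions 144–155, so the product ends at position 155.
A 58 bp product then starts at position 155 − 58 + 1 = 98.
The forward primer is identical to the top strand there: TAGGGTCT.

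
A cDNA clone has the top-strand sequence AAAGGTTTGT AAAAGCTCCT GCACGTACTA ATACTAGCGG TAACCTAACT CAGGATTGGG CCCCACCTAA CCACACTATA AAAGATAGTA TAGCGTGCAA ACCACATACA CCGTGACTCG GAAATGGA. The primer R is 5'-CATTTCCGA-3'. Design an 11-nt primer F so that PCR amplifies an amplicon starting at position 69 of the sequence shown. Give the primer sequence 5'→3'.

5'-AACCACACTAT-3'

The reverse primer's reverse complement TCGGAAATG matches the template at positions 118–126; the product starts at position 69.
The forward primer is identical to the top strand over positions 69–79: AACCACACTAT.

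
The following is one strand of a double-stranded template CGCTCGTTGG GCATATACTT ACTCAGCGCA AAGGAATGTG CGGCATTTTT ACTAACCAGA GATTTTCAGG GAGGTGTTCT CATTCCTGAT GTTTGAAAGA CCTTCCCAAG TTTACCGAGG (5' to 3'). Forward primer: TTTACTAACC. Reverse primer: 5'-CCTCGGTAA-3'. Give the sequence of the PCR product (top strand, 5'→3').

5'-TTTACTAACCAGAGATTTTCAGGGAGGTGTTCTCATTCCTGATGTTTGAAAGACCTTCCCAAGTTTACCGAGG-3'

Scanning the template, TTTACTAACC occurs at positions 48–57; this primer anneals to the bottom strand there with its 3' end pointing downstream.
Reverse complement of the reverse primer: TTACCGAGG. This occurs on the top strand at positions 112–120.
The product is the template from position 48 through 120 (73 bp).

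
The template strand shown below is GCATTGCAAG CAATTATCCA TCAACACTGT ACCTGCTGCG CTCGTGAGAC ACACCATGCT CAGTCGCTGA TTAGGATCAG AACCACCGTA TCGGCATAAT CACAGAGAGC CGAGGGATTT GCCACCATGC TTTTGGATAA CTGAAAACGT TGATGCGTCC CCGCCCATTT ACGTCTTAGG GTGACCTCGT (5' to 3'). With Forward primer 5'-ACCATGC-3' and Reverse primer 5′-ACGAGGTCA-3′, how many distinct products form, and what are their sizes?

The forward primer ACCATGC matches the top strand at positions 53–59, 124–130.
The reverse primer's reverse complement is TGACCTCGT, matching at positions 182–190.
Each forward site pairs with the reverse site to give a product ending at position 190: sizes 138, 67 bp.

Two products: 138 bp, 67 bp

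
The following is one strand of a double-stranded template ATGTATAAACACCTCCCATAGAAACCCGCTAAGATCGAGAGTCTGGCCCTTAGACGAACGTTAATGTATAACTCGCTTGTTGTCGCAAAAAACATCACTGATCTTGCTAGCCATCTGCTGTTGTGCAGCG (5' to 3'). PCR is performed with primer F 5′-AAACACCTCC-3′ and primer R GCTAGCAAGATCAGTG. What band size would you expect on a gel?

Scanning the template, AAACACCTCC occurs at positions 7–16; this primer anneals to the bottom strand there with its 3' end pointing downstream.
The reverse primer's reverse complement is CACTGATCTTGCTAGC, which matches the template at positions 96–111.
Product length = (reverse-primer end) − (forward-primer start) + 1 = 111 − 7 + 1 = 105 bp.

105 bp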